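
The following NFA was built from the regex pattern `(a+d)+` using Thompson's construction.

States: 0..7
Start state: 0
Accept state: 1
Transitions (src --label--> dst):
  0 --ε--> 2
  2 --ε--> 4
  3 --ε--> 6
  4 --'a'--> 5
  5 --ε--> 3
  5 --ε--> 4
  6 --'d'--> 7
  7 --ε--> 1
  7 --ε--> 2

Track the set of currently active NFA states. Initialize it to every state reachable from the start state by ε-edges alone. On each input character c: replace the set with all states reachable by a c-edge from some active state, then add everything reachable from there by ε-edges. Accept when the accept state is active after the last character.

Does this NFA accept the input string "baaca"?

Answer: REJECT

Trace:
initial (ε-close {0}): {0,2,4}
'b' @ 1: {}  — dead — no transitions
rest 'aaca' ignored (set empty)
final: {}; accept 1 not in set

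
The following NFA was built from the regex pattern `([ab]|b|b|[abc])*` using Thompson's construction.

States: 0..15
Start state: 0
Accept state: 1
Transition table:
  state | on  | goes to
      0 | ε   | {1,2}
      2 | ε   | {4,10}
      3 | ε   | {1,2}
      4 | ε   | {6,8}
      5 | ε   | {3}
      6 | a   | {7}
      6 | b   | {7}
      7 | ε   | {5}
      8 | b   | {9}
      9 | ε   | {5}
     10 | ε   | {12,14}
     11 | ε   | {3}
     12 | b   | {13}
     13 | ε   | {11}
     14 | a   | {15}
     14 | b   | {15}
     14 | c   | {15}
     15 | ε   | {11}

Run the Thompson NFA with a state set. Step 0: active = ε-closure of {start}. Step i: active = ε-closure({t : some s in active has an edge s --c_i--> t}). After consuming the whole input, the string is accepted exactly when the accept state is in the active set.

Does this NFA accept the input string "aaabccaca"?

Answer: ACCEPT

Trace:
start: ε-closure({0}) = {0,1,2,4,6,8,10,12,14}
'a' @ 1: {1,2,3,4,5,6,7,8,10,11,12,14,15}  [accepting]
'a' @ 2: {1,2,3,4,5,6,7,8,10,11,12,14,15}  [accepting]
'a' @ 3: {1,2,3,4,5,6,7,8,10,11,12,14,15}  [accepting]
'b' @ 4: {1,2,3,4,5,6,7,8,9,10,11,12,13,14,15}  [accepting]
'c' @ 5: {1,2,3,4,6,8,10,11,12,14,15}  [accepting]
'c' @ 6: {1,2,3,4,6,8,10,11,12,14,15}  [accepting]
'a' @ 7: {1,2,3,4,5,6,7,8,10,11,12,14,15}  [accepting]
'c' @ 8: {1,2,3,4,6,8,10,11,12,14,15}  [accepting]
'a' @ 9: {1,2,3,4,5,6,7,8,10,11,12,14,15}  [accepting]
final: {1,2,3,4,5,6,7,8,10,11,12,14,15}; accept 1 in set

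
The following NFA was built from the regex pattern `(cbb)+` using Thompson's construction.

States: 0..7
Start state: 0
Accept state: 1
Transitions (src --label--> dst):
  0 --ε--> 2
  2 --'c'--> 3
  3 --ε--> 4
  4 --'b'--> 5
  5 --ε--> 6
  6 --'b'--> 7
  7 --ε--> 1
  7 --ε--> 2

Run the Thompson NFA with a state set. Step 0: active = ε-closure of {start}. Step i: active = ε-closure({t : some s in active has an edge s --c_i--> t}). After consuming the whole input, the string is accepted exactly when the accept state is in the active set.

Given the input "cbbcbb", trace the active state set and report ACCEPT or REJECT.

Answer: ACCEPT

Steps:
initial (ε-close {0}): {0,2}
'c' @ 1: {3,4}
'b' @ 2: {5,6}
'b' @ 3: {1,2,7}  [accepting]
'c' @ 4: {3,4}
'b' @ 5: {5,6}
'b' @ 6: {1,2,7}  [accepting]
final: {1,2,7}; accept 1 in set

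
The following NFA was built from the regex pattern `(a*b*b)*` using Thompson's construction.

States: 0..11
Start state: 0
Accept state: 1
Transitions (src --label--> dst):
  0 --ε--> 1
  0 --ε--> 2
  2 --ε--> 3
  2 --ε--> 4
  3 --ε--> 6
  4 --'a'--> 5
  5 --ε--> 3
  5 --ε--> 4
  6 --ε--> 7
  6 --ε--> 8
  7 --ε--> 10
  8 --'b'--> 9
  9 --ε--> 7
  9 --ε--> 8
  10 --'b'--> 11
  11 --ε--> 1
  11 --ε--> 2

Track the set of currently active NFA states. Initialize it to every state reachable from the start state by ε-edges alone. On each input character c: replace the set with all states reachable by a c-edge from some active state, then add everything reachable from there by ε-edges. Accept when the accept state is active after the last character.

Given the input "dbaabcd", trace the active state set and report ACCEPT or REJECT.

Answer: REJECT

Trace:
start: ε-closure({0}) = {0,1,2,3,4,6,7,8,10}
'd' @ 1: {}  — state set empty
rest 'baabcd' ignored (set empty)
after full input: {}  (accept=1 not in)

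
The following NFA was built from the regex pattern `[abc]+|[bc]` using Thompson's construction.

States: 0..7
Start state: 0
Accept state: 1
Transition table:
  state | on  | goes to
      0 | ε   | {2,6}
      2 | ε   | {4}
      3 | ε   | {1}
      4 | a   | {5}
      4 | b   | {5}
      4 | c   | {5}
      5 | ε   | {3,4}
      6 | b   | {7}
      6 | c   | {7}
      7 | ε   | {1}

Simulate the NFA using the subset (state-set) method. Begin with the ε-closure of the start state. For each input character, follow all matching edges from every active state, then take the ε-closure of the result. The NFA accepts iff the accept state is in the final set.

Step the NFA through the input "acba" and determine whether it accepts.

Answer: ACCEPT

Trace:
start: ε-closure({0}) = {0,2,4,6}
'a' @ 1: {1,3,4,5}  (accept∈set)
'c' @ 2: {1,3,4,5}  (accept∈set)
'b' @ 3: {1,3,4,5}  (accept∈set)
'a' @ 4: {1,3,4,5}  (accept∈set)
end set {1,3,4,5} — state 1 in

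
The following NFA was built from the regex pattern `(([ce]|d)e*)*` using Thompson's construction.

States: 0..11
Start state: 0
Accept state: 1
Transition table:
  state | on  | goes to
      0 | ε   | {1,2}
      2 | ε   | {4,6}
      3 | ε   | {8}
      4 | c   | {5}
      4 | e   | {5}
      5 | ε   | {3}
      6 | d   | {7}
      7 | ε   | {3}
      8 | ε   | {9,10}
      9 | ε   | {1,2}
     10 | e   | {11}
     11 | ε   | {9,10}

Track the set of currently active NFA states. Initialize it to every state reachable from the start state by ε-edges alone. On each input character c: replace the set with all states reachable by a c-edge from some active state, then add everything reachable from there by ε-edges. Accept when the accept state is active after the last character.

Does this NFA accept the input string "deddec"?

Answer: ACCEPT

Derivation:
S₀ = ε-closure({0}) = {0,1,2,4,6}
'd' @ 1: {1,2,3,4,6,7,8,9,10}  ✓accept
'e' @ 2: {1,2,3,4,5,6,8,9,10,11}  ✓accept
'd' @ 3: {1,2,3,4,6,7,8,9,10}  ✓accept
'd' @ 4: {1,2,3,4,6,7,8,9,10}  ✓accept
'e' @ 5: {1,2,3,4,5,6,8,9,10,11}  ✓accept
'c' @ 6: {1,2,3,4,5,6,8,9,10}  ✓accept
final: {1,2,3,4,5,6,8,9,10}; accept 1 in set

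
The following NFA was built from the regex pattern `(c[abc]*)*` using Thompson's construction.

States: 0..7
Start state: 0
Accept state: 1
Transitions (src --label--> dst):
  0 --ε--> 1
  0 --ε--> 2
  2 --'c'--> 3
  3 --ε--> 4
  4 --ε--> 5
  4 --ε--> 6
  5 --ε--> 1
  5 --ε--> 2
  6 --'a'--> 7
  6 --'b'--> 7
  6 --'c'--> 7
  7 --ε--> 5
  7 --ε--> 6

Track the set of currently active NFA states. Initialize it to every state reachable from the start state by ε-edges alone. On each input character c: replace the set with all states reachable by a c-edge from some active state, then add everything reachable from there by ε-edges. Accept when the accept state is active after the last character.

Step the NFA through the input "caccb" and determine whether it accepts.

start: ε-closure({0}) = {0,1,2}
'c' @ 1: {1,2,3,4,5,6}  ✓accept
'a' @ 2: {1,2,5,6,7}  ✓accept
'c' @ 3: {1,2,3,4,5,6,7}  ✓accept
'c' @ 4: {1,2,3,4,5,6,7}  ✓accept
'b' @ 5: {1,2,5,6,7}  ✓accept
end set {1,2,5,6,7} — state 1 in

Answer: ACCEPT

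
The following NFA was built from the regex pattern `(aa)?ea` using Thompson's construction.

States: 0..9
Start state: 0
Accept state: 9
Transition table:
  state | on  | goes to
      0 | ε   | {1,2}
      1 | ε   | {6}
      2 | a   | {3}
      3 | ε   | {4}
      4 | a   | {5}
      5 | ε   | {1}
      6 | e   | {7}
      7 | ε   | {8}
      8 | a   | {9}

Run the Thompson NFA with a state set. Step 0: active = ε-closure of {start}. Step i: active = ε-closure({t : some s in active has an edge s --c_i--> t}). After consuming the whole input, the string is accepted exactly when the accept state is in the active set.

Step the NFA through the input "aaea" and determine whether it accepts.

initial (ε-close {0}): {0,1,2,6}
'a' @ 1: {3,4}
'a' @ 2: {1,5,6}
'e' @ 3: {7,8}
'a' @ 4: {9}  [accepting]
after full input: {9}  (accept=9 in)

Answer: ACCEPT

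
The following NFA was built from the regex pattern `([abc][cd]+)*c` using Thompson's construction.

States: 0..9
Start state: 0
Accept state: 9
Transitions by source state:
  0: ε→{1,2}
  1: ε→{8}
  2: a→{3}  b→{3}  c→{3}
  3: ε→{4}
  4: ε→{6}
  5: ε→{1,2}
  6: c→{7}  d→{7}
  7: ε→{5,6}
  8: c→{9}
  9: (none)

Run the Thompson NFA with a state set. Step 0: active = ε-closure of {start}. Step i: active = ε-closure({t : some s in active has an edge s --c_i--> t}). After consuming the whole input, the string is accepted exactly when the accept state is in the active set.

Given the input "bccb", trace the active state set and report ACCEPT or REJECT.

initial (ε-close {0}): {0,1,2,8}
'b' @ 1: {3,4,6}
'c' @ 2: {1,2,5,6,7,8}
'c' @ 3: {1,2,3,4,5,6,7,8,9}  ✓accept
'b' @ 4: {3,4,6}
end set {3,4,6} — state 9 not in

Answer: REJECT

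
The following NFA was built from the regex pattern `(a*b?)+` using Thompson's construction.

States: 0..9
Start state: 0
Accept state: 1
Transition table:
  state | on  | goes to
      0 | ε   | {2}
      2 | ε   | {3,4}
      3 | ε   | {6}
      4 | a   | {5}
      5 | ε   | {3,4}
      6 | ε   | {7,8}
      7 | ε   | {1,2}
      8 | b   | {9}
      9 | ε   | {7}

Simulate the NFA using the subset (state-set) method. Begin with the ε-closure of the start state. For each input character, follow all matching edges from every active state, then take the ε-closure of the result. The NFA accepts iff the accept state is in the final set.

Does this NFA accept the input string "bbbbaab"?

S₀ = ε-closure({0}) = {0,1,2,3,4,6,7,8}
'b' @ 1: {1,2,3,4,6,7,8,9}  [accepting]
'b' @ 2: {1,2,3,4,6,7,8,9}  [accepting]
'b' @ 3: {1,2,3,4,6,7,8,9}  [accepting]
'b' @ 4: {1,2,3,4,6,7,8,9}  [accepting]
'a' @ 5: {1,2,3,4,5,6,7,8}  [accepting]
'a' @ 6: {1,2,3,4,5,6,7,8}  [accepting]
'b' @ 7: {1,2,3,4,6,7,8,9}  [accepting]
end set {1,2,3,4,6,7,8,9} — state 1 in

Answer: ACCEPT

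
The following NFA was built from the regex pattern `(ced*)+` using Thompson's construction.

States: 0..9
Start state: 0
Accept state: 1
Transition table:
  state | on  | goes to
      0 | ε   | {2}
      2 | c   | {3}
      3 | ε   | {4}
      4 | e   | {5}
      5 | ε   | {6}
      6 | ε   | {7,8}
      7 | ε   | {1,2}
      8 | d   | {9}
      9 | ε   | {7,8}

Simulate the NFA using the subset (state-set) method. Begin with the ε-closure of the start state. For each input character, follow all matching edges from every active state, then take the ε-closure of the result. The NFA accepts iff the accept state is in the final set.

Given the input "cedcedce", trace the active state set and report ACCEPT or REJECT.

initial (ε-close {0}): {0,2}
'c' @ 1: {3,4}
'e' @ 2: {1,2,5,6,7,8}  [accepting]
'd' @ 3: {1,2,7,8,9}  [accepting]
'c' @ 4: {3,4}
'e' @ 5: {1,2,5,6,7,8}  [accepting]
'd' @ 6: {1,2,7,8,9}  [accepting]
'c' @ 7: {3,4}
'e' @ 8: {1,2,5,6,7,8}  [accepting]
final: {1,2,5,6,7,8}; accept 1 in set

Answer: ACCEPT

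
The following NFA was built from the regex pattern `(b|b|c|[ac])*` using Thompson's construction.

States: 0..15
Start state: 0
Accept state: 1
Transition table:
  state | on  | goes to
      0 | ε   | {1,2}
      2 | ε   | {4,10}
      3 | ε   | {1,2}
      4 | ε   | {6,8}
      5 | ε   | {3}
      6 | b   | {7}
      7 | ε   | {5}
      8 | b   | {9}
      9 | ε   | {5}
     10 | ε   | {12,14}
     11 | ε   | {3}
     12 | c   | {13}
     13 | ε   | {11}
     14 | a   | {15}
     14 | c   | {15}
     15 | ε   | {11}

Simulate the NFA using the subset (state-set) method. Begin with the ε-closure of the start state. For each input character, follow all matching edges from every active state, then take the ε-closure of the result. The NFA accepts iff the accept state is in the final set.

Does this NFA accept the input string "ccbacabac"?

Answer: ACCEPT

Derivation:
S₀ = ε-closure({0}) = {0,1,2,4,6,8,10,12,14}
'c' @ 1: {1,2,3,4,6,8,10,11,12,13,14,15}  (accept∈set)
'c' @ 2: {1,2,3,4,6,8,10,11,12,13,14,15}  (accept∈set)
'b' @ 3: {1,2,3,4,5,6,7,8,9,10,12,14}  (accept∈set)
'a' @ 4: {1,2,3,4,6,8,10,11,12,14,15}  (accept∈set)
'c' @ 5: {1,2,3,4,6,8,10,11,12,13,14,15}  (accept∈set)
'a' @ 6: {1,2,3,4,6,8,10,11,12,14,15}  (accept∈set)
'b' @ 7: {1,2,3,4,5,6,7,8,9,10,12,14}  (accept∈set)
'a' @ 8: {1,2,3,4,6,8,10,11,12,14,15}  (accept∈set)
'c' @ 9: {1,2,3,4,6,8,10,11,12,13,14,15}  (accept∈set)
final: {1,2,3,4,6,8,10,11,12,13,14,15}; accept 1 in set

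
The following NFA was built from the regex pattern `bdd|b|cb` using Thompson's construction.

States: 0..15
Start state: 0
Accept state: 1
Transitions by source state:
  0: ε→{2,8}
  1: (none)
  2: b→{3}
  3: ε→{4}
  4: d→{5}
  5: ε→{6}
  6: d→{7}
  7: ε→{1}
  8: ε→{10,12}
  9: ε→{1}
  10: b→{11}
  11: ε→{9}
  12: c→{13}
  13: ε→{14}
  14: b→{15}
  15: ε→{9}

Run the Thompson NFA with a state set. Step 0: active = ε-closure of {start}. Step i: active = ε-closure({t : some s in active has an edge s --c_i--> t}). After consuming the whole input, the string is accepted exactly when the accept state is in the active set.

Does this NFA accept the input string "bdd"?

Answer: ACCEPT

Derivation:
start: ε-closure({0}) = {0,2,8,10,12}
'b' @ 1: {1,3,4,9,11}  ✓accept
'd' @ 2: {5,6}
'd' @ 3: {1,7}  ✓accept
final: {1,7}; accept 1 in set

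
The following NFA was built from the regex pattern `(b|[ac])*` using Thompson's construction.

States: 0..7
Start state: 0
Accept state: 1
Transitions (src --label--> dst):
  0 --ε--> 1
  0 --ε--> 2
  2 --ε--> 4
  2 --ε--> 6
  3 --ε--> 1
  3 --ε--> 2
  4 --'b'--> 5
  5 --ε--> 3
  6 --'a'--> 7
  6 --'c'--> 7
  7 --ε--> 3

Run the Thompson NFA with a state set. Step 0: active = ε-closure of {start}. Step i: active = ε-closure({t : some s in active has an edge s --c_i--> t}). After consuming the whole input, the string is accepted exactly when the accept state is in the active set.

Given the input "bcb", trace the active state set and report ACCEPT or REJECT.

S₀ = ε-closure({0}) = {0,1,2,4,6}
'b' @ 1: {1,2,3,4,5,6}  [accepting]
'c' @ 2: {1,2,3,4,6,7}  [accepting]
'b' @ 3: {1,2,3,4,5,6}  [accepting]
final: {1,2,3,4,5,6}; accept 1 in set

Answer: ACCEPT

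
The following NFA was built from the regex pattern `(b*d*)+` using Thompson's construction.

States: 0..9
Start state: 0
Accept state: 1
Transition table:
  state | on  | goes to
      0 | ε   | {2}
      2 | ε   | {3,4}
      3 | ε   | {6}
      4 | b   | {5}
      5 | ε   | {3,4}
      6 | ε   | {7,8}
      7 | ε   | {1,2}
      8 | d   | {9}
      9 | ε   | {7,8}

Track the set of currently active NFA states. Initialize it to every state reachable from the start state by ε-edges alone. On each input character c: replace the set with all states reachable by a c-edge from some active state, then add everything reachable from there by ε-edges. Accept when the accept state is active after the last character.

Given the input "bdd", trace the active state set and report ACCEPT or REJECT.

Answer: ACCEPT

Trace:
S₀ = ε-closure({0}) = {0,1,2,3,4,6,7,8}
'b' @ 1: {1,2,3,4,5,6,7,8}  (accept∈set)
'd' @ 2: {1,2,3,4,6,7,8,9}  (accept∈set)
'd' @ 3: {1,2,3,4,6,7,8,9}  (accept∈set)
final: {1,2,3,4,6,7,8,9}; accept 1 in set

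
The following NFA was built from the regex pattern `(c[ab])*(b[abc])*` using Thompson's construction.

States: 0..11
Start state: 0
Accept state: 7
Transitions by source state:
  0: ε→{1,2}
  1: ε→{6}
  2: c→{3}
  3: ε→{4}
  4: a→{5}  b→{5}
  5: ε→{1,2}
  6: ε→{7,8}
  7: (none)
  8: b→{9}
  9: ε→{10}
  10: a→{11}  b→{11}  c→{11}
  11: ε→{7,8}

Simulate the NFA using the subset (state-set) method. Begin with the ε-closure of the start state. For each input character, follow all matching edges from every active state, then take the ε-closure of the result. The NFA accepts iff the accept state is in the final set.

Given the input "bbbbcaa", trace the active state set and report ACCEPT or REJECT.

initial (ε-close {0}): {0,1,2,6,7,8}
'b' @ 1: {9,10}
'b' @ 2: {7,8,11}  [accepting]
'b' @ 3: {9,10}
'b' @ 4: {7,8,11}  [accepting]
'c' @ 5: {}  — dead — no transitions
rest 'aa' ignored (set empty)
final: {}; accept 7 not in set

Answer: REJECT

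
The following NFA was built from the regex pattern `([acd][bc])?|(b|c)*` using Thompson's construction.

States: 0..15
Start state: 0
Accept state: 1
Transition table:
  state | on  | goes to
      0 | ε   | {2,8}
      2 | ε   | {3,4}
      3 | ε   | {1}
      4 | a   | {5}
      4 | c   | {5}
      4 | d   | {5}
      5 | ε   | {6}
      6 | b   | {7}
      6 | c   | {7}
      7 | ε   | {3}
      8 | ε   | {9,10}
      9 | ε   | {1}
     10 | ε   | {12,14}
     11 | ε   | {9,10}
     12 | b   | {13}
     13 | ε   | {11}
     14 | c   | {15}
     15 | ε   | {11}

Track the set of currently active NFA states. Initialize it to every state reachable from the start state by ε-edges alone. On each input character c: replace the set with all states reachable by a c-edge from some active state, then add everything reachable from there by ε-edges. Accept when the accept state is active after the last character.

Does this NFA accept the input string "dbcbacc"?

start: ε-closure({0}) = {0,1,2,3,4,8,9,10,12,14}
'd' @ 1: {5,6}
'b' @ 2: {1,3,7}  [accepting]
'c' @ 3: {}  — no active states
rest 'bacc' ignored (set empty)
after full input: {}  (accept=1 not in)

Answer: REJECT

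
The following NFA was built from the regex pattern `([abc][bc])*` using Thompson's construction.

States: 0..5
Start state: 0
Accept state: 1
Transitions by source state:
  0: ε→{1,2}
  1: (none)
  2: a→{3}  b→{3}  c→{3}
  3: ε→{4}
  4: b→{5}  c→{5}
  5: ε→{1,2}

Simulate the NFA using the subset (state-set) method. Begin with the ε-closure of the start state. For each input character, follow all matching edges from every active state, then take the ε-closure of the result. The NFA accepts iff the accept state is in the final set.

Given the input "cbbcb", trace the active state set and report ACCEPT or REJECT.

S₀ = ε-closure({0}) = {0,1,2}
'c' @ 1: {3,4}
'b' @ 2: {1,2,5}  ✓accept
'b' @ 3: {3,4}
'c' @ 4: {1,2,5}  ✓accept
'b' @ 5: {3,4}
end set {3,4} — state 1 not in

Answer: REJECT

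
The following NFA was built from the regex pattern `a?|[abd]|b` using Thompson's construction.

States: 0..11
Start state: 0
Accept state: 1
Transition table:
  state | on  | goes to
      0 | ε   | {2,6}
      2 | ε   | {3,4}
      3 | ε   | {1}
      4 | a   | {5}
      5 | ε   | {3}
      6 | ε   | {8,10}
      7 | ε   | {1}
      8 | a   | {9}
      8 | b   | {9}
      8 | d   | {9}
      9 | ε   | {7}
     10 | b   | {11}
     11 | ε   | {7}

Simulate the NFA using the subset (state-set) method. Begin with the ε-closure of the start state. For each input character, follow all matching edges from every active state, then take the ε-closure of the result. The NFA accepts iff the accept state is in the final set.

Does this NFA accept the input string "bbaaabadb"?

S₀ = ε-closure({0}) = {0,1,2,3,4,6,8,10}
'b' @ 1: {1,7,9,11}  [accepting]
'b' @ 2: {}  — no active states
rest 'aaabadb' ignored (set empty)
end set {} — state 1 not in

Answer: REJECT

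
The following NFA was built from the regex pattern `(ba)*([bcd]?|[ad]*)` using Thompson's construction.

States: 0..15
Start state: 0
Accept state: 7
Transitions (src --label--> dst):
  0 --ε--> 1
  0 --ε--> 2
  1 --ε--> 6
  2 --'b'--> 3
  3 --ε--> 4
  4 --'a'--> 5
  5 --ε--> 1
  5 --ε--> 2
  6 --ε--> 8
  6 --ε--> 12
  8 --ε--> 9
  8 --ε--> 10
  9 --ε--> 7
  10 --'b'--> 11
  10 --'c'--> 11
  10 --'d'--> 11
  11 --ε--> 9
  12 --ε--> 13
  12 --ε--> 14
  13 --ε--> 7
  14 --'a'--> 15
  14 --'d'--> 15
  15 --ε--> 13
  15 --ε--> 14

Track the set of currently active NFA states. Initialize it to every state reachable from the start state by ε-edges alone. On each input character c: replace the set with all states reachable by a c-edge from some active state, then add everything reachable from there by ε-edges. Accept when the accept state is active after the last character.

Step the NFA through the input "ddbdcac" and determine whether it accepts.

Answer: REJECT

Trace:
S₀ = ε-closure({0}) = {0,1,2,6,7,8,9,10,12,13,14}
'd' @ 1: {7,9,11,13,14,15}  ✓accept
'd' @ 2: {7,13,14,15}  ✓accept
'b' @ 3: {}  — no active states
rest 'dcac' ignored (set empty)
end set {} — state 7 not in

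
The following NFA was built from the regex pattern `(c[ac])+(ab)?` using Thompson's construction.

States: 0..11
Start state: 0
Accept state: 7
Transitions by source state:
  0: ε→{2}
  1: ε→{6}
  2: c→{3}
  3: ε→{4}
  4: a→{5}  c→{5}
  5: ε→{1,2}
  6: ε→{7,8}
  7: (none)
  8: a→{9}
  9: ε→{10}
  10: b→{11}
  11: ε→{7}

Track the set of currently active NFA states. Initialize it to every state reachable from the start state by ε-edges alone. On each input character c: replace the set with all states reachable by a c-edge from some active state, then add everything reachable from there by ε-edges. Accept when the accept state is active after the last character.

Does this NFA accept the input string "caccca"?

Answer: ACCEPT

Derivation:
initial (ε-close {0}): {0,2}
'c' @ 1: {3,4}
'a' @ 2: {1,2,5,6,7,8}  [accepting]
'c' @ 3: {3,4}
'c' @ 4: {1,2,5,6,7,8}  [accepting]
'c' @ 5: {3,4}
'a' @ 6: {1,2,5,6,7,8}  [accepting]
after full input: {1,2,5,6,7,8}  (accept=7 in)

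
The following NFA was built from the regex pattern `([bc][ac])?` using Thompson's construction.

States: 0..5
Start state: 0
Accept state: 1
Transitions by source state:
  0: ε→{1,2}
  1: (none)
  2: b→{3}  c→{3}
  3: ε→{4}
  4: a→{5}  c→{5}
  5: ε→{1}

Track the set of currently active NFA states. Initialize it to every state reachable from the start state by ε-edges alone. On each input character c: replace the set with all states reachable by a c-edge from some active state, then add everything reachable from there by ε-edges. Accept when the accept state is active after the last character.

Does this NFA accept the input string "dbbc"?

S₀ = ε-closure({0}) = {0,1,2}
'd' @ 1: {}  — no active states
rest 'bbc' ignored (set empty)
after full input: {}  (accept=1 not in)

Answer: REJECT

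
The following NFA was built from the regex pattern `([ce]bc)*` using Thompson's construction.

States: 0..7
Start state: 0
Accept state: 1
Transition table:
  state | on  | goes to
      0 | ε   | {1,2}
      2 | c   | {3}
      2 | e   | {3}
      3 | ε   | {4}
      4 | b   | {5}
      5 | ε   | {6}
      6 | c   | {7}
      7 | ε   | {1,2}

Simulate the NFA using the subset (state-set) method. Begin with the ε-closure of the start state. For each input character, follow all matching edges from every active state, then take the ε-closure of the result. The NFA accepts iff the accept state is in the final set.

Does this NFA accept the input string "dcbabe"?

start: ε-closure({0}) = {0,1,2}
'd' @ 1: {}  — dead — no transitions
rest 'cbabe' ignored (set empty)
end set {} — state 1 not in

Answer: REJECT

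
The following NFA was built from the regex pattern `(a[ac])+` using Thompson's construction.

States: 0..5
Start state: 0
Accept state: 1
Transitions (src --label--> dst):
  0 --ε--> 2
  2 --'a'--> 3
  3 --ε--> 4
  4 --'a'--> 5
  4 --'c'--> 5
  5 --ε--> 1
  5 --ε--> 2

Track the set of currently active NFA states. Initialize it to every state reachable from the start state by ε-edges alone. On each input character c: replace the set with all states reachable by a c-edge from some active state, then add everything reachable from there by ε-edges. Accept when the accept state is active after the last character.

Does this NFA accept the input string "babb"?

Answer: REJECT

Trace:
start: ε-closure({0}) = {0,2}
'b' @ 1: {}  — state set empty
rest 'abb' ignored (set empty)
after full input: {}  (accept=1 not in)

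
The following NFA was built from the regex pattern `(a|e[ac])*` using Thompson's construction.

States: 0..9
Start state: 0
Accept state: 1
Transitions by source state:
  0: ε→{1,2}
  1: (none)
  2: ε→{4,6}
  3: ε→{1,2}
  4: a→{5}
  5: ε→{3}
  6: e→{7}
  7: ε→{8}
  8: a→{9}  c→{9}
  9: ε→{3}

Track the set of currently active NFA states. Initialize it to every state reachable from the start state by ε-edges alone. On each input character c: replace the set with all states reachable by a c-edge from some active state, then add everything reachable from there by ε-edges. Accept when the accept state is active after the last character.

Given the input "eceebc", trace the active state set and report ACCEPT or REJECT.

start: ε-closure({0}) = {0,1,2,4,6}
'e' @ 1: {7,8}
'c' @ 2: {1,2,3,4,6,9}  [accepting]
'e' @ 3: {7,8}
'e' @ 4: {}  — state set empty
rest 'bc' ignored (set empty)
after full input: {}  (accept=1 not in)

Answer: REJECT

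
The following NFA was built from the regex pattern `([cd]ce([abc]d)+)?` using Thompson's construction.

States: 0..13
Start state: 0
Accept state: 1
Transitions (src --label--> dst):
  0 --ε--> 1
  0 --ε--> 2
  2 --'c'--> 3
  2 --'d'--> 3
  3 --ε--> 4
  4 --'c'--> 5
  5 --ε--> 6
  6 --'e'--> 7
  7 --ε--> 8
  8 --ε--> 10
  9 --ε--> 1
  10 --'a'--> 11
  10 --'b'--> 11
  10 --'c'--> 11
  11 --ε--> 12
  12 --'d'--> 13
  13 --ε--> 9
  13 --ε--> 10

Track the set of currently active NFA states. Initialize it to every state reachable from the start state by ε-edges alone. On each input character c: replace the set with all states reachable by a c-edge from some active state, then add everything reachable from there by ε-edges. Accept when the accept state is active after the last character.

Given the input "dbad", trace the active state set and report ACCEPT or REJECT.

Answer: REJECT

Derivation:
S₀ = ε-closure({0}) = {0,1,2}
'd' @ 1: {3,4}
'b' @ 2: {}  — state set empty
rest 'ad' ignored (set empty)
end set {} — state 1 not in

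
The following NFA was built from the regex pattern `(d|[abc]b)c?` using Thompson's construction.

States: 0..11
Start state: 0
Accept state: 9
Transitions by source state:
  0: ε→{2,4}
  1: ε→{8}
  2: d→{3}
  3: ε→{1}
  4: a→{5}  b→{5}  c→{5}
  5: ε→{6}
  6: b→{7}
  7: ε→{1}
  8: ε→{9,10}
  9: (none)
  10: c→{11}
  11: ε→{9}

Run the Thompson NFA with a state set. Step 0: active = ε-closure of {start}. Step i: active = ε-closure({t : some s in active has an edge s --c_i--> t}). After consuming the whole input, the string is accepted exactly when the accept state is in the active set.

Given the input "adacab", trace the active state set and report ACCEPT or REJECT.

S₀ = ε-closure({0}) = {0,2,4}
'a' @ 1: {5,6}
'd' @ 2: {}  — no active states
rest 'acab' ignored (set empty)
final: {}; accept 9 not in set

Answer: REJECT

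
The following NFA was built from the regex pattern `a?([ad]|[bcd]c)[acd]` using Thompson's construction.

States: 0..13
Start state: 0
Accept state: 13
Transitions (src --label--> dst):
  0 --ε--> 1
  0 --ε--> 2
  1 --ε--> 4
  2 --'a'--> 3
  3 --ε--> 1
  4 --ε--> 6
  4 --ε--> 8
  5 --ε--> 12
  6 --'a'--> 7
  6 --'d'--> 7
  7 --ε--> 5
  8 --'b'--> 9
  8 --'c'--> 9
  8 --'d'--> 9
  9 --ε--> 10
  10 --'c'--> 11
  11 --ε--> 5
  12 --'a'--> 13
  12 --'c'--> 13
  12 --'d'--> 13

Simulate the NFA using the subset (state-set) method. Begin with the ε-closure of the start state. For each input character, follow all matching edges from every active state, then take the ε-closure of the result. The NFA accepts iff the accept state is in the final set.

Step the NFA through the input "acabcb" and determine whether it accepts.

Answer: REJECT

Steps:
S₀ = ε-closure({0}) = {0,1,2,4,6,8}
'a' @ 1: {1,3,4,5,6,7,8,12}
'c' @ 2: {9,10,13}  ✓accept
'a' @ 3: {}  — no active states
rest 'bcb' ignored (set empty)
final: {}; accept 13 not in set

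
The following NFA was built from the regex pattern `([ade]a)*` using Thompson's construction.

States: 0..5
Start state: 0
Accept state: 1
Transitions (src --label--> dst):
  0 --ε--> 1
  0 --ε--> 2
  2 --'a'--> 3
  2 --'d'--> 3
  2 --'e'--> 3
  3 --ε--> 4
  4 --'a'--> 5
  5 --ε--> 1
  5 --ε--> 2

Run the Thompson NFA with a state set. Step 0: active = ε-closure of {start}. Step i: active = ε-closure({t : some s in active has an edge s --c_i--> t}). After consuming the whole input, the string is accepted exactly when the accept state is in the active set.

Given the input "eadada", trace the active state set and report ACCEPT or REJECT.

Answer: ACCEPT

Steps:
start: ε-closure({0}) = {0,1,2}
'e' @ 1: {3,4}
'a' @ 2: {1,2,5}  ✓accept
'd' @ 3: {3,4}
'a' @ 4: {1,2,5}  ✓accept
'd' @ 5: {3,4}
'a' @ 6: {1,2,5}  ✓accept
final: {1,2,5}; accept 1 in set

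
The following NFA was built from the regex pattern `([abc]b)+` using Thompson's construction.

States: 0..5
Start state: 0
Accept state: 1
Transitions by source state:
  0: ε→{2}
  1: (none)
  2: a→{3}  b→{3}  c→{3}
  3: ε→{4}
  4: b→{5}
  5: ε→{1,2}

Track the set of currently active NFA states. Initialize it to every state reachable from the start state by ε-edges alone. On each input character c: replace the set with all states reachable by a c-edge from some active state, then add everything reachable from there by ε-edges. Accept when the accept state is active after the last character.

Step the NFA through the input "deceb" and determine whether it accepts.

Answer: REJECT

Derivation:
S₀ = ε-closure({0}) = {0,2}
'd' @ 1: {}  — no active states
rest 'eceb' ignored (set empty)
end set {} — state 1 not in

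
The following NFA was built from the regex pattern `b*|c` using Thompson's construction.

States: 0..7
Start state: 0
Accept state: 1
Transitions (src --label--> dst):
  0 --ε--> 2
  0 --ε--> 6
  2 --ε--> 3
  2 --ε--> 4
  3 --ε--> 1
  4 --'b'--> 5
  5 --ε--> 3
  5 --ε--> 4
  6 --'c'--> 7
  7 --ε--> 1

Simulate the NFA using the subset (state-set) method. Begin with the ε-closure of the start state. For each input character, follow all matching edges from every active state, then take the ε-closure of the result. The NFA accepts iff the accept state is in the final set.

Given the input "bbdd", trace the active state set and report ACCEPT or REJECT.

Answer: REJECT

Trace:
S₀ = ε-closure({0}) = {0,1,2,3,4,6}
'b' @ 1: {1,3,4,5}  ✓accept
'b' @ 2: {1,3,4,5}  ✓accept
'd' @ 3: {}  — dead — no transitions
rest 'd' ignored (set empty)
end set {} — state 1 not in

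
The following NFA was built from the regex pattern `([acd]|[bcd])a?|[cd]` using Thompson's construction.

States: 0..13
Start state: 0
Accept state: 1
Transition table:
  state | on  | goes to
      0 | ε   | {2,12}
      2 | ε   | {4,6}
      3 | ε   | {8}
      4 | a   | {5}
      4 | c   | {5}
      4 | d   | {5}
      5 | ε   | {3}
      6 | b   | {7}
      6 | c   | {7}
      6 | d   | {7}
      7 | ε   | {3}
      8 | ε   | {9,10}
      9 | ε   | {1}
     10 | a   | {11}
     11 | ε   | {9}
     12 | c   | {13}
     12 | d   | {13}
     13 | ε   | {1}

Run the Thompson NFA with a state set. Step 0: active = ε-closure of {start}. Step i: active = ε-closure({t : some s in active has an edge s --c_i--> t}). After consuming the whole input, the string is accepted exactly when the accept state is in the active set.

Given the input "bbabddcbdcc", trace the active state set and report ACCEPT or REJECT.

initial (ε-close {0}): {0,2,4,6,12}
'b' @ 1: {1,3,7,8,9,10}  ✓accept
'b' @ 2: {}  — no active states
rest 'abddcbdcc' ignored (set empty)
end set {} — state 1 not in

Answer: REJECT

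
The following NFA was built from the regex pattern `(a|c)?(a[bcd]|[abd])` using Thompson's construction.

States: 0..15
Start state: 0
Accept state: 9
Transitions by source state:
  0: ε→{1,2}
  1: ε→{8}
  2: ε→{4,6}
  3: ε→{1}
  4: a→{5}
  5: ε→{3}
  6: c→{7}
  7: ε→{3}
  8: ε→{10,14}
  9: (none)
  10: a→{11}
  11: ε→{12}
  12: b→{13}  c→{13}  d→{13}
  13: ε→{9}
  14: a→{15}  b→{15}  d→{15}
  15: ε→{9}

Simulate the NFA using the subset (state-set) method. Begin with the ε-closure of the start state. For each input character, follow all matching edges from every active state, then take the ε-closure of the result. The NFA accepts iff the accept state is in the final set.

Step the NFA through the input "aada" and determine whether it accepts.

initial (ε-close {0}): {0,1,2,4,6,8,10,14}
'a' @ 1: {1,3,5,8,9,10,11,12,14,15}  ✓accept
'a' @ 2: {9,11,12,15}  ✓accept
'd' @ 3: {9,13}  ✓accept
'a' @ 4: {}  — dead — no transitions
end set {} — state 9 not in

Answer: REJECT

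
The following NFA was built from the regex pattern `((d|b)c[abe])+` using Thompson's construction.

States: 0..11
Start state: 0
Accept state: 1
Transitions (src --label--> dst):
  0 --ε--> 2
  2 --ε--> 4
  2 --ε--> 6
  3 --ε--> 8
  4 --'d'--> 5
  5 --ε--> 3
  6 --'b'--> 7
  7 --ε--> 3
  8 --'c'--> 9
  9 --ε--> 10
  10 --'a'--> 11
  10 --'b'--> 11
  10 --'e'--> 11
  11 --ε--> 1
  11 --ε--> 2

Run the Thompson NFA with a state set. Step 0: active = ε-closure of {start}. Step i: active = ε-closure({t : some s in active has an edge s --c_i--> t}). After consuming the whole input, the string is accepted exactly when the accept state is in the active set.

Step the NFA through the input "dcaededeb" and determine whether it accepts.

Answer: REJECT

Derivation:
S₀ = ε-closure({0}) = {0,2,4,6}
'd' @ 1: {3,5,8}
'c' @ 2: {9,10}
'a' @ 3: {1,2,4,6,11}  [accepting]
'e' @ 4: {}  — state set empty
rest 'dedeb' ignored (set empty)
end set {} — state 1 not in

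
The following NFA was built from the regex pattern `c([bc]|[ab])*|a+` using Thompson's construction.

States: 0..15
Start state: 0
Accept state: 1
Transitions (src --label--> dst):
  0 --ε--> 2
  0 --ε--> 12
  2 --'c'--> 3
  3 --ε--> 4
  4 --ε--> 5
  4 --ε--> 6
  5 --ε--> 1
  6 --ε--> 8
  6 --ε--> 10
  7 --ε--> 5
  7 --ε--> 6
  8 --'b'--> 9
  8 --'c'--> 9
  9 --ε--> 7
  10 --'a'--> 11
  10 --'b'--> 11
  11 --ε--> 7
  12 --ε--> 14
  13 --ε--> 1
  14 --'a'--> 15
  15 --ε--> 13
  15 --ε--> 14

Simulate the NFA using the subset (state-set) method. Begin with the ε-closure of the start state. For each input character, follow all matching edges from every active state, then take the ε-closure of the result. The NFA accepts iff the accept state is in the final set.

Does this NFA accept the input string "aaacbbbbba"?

Answer: REJECT

Steps:
start: ε-closure({0}) = {0,2,12,14}
'a' @ 1: {1,13,14,15}  ✓accept
'a' @ 2: {1,13,14,15}  ✓accept
'a' @ 3: {1,13,14,15}  ✓accept
'c' @ 4: {}  — state set empty
rest 'bbbbba' ignored (set empty)
end set {} — state 1 not in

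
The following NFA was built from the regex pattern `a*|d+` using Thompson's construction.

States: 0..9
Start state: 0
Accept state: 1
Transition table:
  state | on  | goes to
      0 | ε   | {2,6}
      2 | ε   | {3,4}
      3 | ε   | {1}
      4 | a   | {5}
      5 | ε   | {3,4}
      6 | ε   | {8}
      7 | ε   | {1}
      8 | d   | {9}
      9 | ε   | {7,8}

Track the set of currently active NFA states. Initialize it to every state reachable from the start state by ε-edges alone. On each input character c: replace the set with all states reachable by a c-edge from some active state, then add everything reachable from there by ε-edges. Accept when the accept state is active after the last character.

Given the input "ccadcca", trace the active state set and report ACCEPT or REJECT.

start: ε-closure({0}) = {0,1,2,3,4,6,8}
'c' @ 1: {}  — dead — no transitions
rest 'cadcca' ignored (set empty)
end set {} — state 1 not in

Answer: REJECT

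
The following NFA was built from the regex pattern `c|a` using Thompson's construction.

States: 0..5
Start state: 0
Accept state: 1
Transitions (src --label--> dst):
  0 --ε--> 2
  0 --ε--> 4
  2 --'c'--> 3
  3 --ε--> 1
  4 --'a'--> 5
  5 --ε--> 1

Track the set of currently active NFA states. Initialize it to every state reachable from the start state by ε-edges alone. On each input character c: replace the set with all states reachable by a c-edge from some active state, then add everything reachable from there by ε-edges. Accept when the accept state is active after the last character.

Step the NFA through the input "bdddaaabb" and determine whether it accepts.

Answer: REJECT

Trace:
S₀ = ε-closure({0}) = {0,2,4}
'b' @ 1: {}  — dead — no transitions
rest 'dddaaabb' ignored (set empty)
final: {}; accept 1 not in set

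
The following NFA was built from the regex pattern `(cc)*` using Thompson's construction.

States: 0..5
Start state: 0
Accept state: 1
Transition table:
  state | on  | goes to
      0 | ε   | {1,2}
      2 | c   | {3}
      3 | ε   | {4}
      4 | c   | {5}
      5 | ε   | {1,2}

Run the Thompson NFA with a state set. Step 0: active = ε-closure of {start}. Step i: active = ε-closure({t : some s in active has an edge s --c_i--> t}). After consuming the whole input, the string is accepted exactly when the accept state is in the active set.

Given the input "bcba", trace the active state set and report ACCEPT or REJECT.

Answer: REJECT

Trace:
S₀ = ε-closure({0}) = {0,1,2}
'b' @ 1: {}  — dead — no transitions
rest 'cba' ignored (set empty)
after full input: {}  (accept=1 not in)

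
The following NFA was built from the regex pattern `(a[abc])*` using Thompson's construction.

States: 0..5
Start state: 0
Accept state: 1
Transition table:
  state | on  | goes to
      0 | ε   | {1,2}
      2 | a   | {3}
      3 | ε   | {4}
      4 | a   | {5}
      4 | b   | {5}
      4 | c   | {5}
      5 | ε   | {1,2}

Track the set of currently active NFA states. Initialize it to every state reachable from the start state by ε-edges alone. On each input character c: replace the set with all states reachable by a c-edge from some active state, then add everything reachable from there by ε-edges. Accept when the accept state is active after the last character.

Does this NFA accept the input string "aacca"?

Answer: REJECT

Derivation:
start: ε-closure({0}) = {0,1,2}
'a' @ 1: {3,4}
'a' @ 2: {1,2,5}  [accepting]
'c' @ 3: {}  — dead — no transitions
rest 'ca' ignored (set empty)
end set {} — state 1 not in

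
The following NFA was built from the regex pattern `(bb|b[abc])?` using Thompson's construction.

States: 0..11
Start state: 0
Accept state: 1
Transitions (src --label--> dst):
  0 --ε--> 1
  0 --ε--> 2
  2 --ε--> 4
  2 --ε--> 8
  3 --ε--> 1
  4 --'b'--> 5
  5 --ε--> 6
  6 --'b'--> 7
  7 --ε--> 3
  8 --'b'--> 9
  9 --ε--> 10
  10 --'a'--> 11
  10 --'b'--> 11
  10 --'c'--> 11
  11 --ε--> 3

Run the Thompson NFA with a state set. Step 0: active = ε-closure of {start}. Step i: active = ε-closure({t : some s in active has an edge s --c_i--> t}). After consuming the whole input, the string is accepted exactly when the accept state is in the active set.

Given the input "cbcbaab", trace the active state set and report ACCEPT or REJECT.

Answer: REJECT

Trace:
start: ε-closure({0}) = {0,1,2,4,8}
'c' @ 1: {}  — no active states
rest 'bcbaab' ignored (set empty)
after full input: {}  (accept=1 not in)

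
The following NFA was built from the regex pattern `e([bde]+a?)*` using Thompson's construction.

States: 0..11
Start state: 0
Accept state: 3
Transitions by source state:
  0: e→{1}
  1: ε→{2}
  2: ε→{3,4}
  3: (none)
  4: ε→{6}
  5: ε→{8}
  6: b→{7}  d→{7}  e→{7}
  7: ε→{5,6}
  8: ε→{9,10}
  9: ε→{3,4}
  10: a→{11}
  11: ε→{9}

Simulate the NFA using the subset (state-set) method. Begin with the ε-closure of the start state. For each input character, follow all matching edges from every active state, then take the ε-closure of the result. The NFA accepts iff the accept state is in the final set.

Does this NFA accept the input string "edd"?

initial (ε-close {0}): {0}
'e' @ 1: {1,2,3,4,6}  (accept∈set)
'd' @ 2: {3,4,5,6,7,8,9,10}  (accept∈set)
'd' @ 3: {3,4,5,6,7,8,9,10}  (accept∈set)
end set {3,4,5,6,7,8,9,10} — state 3 in

Answer: ACCEPT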